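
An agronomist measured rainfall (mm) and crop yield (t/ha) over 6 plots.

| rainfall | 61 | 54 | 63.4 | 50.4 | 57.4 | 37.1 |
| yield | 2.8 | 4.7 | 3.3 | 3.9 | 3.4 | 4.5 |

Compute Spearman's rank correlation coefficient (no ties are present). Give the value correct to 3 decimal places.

-0.771

Rank rainfall: 5, 3, 6, 2, 4, 1
Rank yield: 1, 6, 2, 4, 3, 5
d = rank(rainfall) − rank(yield): 4, -3, 4, -2, 1, -4; Σd² = 62
ρ = 1 − 6Σd² / [n(n²−1)] = 1 − 6×62 / (6×35) = 1 − 372/210 ≈ -0.771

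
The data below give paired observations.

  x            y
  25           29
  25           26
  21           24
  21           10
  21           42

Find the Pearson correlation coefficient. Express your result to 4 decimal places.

0.1036

n = 5, Σx = 113, Σy = 131, Σx² = 2573, Σy² = 3957, Σxy = 2971
nΣxy − ΣxΣy = 14855 − 14803 = 52
nΣx² − (Σx)² = 12865 − 12769 = 96; nΣy² − (Σy)² = 19785 − 17161 = 2624
r = 52 / √(96 × 2624) = 52 / 501.9004 ≈ 0.1036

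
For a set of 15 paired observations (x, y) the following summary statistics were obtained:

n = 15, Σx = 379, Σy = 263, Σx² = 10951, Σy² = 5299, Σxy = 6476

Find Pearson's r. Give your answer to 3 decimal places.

-0.174

r = (nΣxy − ΣxΣy) / √[(nΣx² − (Σx)²)(nΣy² − (Σy)²)]
Numerator: 15×6476 − 379×263 = -2537
Denominator: √[(164265 − 143641)(79485 − 69169)] = √[20624 × 10316] = 14586.1984
r = -2537 / 14586.1984 ≈ -0.174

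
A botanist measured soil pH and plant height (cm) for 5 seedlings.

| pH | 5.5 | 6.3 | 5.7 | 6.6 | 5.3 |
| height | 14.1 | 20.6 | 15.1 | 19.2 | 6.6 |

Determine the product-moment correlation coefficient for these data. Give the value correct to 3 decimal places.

0.877

n = 5, Σx = 29.4, Σy = 75.6, Σx² = 174.08, Σy² = 1263.38, Σxy = 455.1
nΣxy − ΣxΣy = 2275.5 − 2222.64 = 52.86
nΣx² − (Σx)² = 870.4 − 864.36 = 6.04; nΣy² − (Σy)² = 6316.9 − 5715.36 = 601.54
r = 52.86 / √(6.04 × 601.54) = 52.86 / 60.2769 ≈ 0.877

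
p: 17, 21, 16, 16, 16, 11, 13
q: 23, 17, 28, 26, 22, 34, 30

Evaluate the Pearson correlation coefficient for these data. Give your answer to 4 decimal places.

n = 7, Σp = 110, Σq = 180, Σp² = 1788, Σq² = 4818, Σpq = 2728
nΣpq − ΣpΣq = 19096 − 19800 = -704
nΣp² − (Σp)² = 12516 − 12100 = 416; nΣq² − (Σq)² = 33726 − 32400 = 1326
r = -704 / √(416 × 1326) = -704 / 742.7086 ≈ -0.9479

-0.9479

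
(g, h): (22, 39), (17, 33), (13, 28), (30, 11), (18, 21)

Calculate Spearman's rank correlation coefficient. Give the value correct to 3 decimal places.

Rank g: 4, 2, 1, 5, 3
Rank h: 5, 4, 3, 1, 2
d = rank(g) − rank(h): -1, -2, -2, 4, 1; Σd² = 26
ρ = 1 − 6Σd² / [n(n²−1)] = 1 − 6×26 / (5×24) = 1 − 156/120 ≈ -0.300

-0.300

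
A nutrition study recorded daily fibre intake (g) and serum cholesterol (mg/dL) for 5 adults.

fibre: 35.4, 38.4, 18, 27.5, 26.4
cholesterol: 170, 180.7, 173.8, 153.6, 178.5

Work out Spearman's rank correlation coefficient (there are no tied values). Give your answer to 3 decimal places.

Rank fibre: 4, 5, 1, 3, 2
Rank cholesterol: 2, 5, 3, 1, 4
d = rank(fibre) − rank(cholesterol): 2, 0, -2, 2, -2; Σd² = 16
ρ = 1 − 6Σd² / [n(n²−1)] = 1 − 6×16 / (5×24) = 1 − 96/120 ≈ 0.200

0.200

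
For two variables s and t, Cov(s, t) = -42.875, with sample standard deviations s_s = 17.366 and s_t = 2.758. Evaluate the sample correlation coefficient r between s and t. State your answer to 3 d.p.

-0.895

r = Cov(s,t) / (s_s · s_t) = -42.875 / (17.366 × 2.758)
  = -42.875 / 47.8954 ≈ -0.895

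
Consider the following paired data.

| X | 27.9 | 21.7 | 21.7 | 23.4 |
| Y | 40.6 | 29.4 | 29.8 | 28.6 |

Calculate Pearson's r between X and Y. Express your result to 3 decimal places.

n = 4, ΣX = 94.7, ΣY = 128.4, ΣX² = 2267.75, ΣY² = 4218.72, ΣXY = 3086.62
nΣXY − ΣXΣY = 12346.48 − 12159.48 = 187
nΣX² − (ΣX)² = 9071 − 8968.09 = 102.91; nΣY² − (ΣY)² = 16874.88 − 16486.56 = 388.32
r = 187 / √(102.91 × 388.32) = 187 / 199.9050 ≈ 0.935

0.935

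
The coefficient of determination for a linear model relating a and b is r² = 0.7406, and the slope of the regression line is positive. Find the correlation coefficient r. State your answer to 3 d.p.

|r| = √0.7406 = 0.861
The association is positive, so r = 0.861.

0.861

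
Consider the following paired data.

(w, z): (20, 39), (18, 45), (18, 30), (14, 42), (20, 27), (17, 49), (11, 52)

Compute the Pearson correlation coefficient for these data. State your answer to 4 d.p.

-0.6764

n = 7, Σw = 118, Σz = 284, Σw² = 2054, Σz² = 12044, Σwz = 4663
nΣwz − ΣwΣz = 32641 − 33512 = -871
nΣw² − (Σw)² = 14378 − 13924 = 454; nΣz² − (Σz)² = 84308 − 80656 = 3652
r = -871 / √(454 × 3652) = -871 / 1287.6366 ≈ -0.6764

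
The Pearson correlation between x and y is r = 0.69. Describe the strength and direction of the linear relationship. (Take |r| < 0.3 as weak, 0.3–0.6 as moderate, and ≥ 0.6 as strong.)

r = 0.69 > 0 so the relationship is positive.
|r| = 0.69, which falls in the strong range.

strong positive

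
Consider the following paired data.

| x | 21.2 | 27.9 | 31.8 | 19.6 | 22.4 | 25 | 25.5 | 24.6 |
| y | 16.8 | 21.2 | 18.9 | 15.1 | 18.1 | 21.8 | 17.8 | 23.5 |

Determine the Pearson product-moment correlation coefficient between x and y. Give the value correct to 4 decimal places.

n = 8, Σx = 198, Σy = 153.2, Σx² = 5005.42, Σy² = 2988.84, Σxy = 3827.06
nΣxy − ΣxΣy = 30616.48 − 30333.6 = 282.88
nΣx² − (Σx)² = 40043.36 − 39204 = 839.36; nΣy² − (Σy)² = 23910.72 − 23470.24 = 440.48
r = 282.88 / √(839.36 × 440.48) = 282.88 / 608.0471 ≈ 0.4652

0.4652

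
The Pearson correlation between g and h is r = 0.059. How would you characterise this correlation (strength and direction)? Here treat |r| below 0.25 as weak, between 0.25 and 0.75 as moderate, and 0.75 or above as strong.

weak positive

r = 0.059 > 0 so the relationship is positive.
|r| = 0.059, which falls in the weak range.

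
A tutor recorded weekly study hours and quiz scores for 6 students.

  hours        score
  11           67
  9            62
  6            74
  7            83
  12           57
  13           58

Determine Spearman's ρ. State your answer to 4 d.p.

Rank hours: 4, 3, 1, 2, 5, 6
Rank score: 4, 3, 5, 6, 1, 2
d = rank(hours) − rank(score): 0, 0, -4, -4, 4, 4; Σd² = 64
ρ = 1 − 6Σd² / [n(n²−1)] = 1 − 6×64 / (6×35) = 1 − 384/210 ≈ -0.8286

-0.8286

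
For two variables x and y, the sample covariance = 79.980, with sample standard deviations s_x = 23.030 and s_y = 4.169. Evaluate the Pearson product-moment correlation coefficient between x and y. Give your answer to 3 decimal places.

r = Cov(x,y) / (s_x · s_y) = 79.980 / (23.030 × 4.169)
  = 79.980 / 96.0121 ≈ 0.833

0.833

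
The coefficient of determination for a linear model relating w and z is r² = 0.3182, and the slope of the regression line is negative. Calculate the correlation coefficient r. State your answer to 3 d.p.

|r| = √0.3182 = 0.564
The association is negative, so r = −0.564.

-0.564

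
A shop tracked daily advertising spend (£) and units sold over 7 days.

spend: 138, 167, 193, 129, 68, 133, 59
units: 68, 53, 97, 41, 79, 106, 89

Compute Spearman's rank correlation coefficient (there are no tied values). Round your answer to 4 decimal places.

Rank spend: 5, 6, 7, 3, 2, 4, 1
Rank units: 3, 2, 6, 1, 4, 7, 5
d = rank(spend) − rank(units): 2, 4, 1, 2, -2, -3, -4; Σd² = 54
ρ = 1 − 6Σd² / [n(n²−1)] = 1 − 6×54 / (7×48) = 1 − 324/336 ≈ 0.0357

0.0357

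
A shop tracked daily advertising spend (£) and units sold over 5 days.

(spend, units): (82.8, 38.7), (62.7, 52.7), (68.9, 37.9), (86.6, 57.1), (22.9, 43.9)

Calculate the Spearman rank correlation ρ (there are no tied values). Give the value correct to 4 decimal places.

Rank spend: 4, 2, 3, 5, 1
Rank units: 2, 4, 1, 5, 3
d = rank(spend) − rank(units): 2, -2, 2, 0, -2; Σd² = 16
ρ = 1 − 6Σd² / [n(n²−1)] = 1 − 6×16 / (5×24) = 1 − 96/120 ≈ 0.2000

0.2000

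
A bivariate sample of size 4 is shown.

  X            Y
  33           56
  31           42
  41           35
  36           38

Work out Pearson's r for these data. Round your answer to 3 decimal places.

-0.617

n = 4, ΣX = 141, ΣY = 171, ΣX² = 5027, ΣY² = 7569, ΣXY = 5953
nΣXY − ΣXΣY = 23812 − 24111 = -299
nΣX² − (ΣX)² = 20108 − 19881 = 227; nΣY² − (ΣY)² = 30276 − 29241 = 1035
r = -299 / √(227 × 1035) = -299 / 484.7113 ≈ -0.617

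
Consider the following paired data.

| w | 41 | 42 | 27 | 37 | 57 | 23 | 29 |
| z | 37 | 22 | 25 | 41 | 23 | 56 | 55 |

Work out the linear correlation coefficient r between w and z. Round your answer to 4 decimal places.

n = 7, Σw = 256, Σz = 259, Σw² = 10162, Σz² = 10849, Σwz = 8827
nΣwz − ΣwΣz = 61789 − 66304 = -4515
nΣw² − (Σw)² = 71134 − 65536 = 5598; nΣz² − (Σz)² = 75943 − 67081 = 8862
r = -4515 / √(5598 × 8862) = -4515 / 7043.3995 ≈ -0.6410

-0.6410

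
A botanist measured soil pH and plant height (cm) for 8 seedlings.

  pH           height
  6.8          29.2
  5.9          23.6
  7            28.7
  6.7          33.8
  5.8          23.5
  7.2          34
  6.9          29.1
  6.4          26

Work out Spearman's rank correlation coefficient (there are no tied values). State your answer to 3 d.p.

Rank pH: 5, 2, 7, 4, 1, 8, 6, 3
Rank height: 6, 2, 4, 7, 1, 8, 5, 3
d = rank(pH) − rank(height): -1, 0, 3, -3, 0, 0, 1, 0; Σd² = 20
ρ = 1 − 6Σd² / [n(n²−1)] = 1 − 6×20 / (8×63) = 1 − 120/504 ≈ 0.762

0.762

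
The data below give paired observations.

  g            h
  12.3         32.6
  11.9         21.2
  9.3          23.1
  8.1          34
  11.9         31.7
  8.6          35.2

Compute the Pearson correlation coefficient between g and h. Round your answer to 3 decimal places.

-0.299

n = 6, Σg = 62.1, Σh = 177.8, Σg² = 660.57, Σh² = 5445.74, Σgh = 1823.44
nΣgh − ΣgΣh = 10940.64 − 11041.38 = -100.74
nΣg² − (Σg)² = 3963.42 − 3856.41 = 107.01; nΣh² − (Σh)² = 32674.44 − 31612.84 = 1061.6
r = -100.74 / √(107.01 × 1061.6) = -100.74 / 337.0487 ≈ -0.299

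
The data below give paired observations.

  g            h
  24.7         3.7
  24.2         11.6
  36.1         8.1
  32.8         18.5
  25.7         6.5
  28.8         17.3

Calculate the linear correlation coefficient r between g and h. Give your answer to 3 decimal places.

n = 6, Σg = 172.3, Σh = 65.7, Σg² = 5064.71, Σh² = 897.65, Σgh = 1936.61
nΣgh − ΣgΣh = 11619.66 − 11320.11 = 299.55
nΣg² − (Σg)² = 30388.26 − 29687.29 = 700.97; nΣh² − (Σh)² = 5385.9 − 4316.49 = 1069.41
r = 299.55 / √(700.97 × 1069.41) = 299.55 / 865.8085 ≈ 0.346

0.346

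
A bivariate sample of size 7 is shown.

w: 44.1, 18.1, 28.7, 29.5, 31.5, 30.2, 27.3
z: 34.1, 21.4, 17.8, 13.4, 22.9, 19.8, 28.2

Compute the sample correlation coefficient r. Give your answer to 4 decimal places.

n = 7, Σw = 209.4, Σz = 157.6, Σw² = 6615.94, Σz² = 3828.86, Σwz = 4886.48
nΣwz − ΣwΣz = 34205.36 − 33001.44 = 1203.92
nΣw² − (Σw)² = 46311.58 − 43848.36 = 2463.22; nΣz² − (Σz)² = 26802.02 − 24837.76 = 1964.26
r = 1203.92 / √(2463.22 × 1964.26) = 1203.92 / 2199.6374 ≈ 0.5473

0.5473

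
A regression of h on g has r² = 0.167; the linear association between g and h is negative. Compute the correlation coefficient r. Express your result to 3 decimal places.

|r| = √0.167 = 0.409
The association is negative, so r = −0.409.

-0.409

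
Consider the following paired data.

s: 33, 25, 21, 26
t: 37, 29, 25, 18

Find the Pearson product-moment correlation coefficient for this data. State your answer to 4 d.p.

n = 4, Σs = 105, Σt = 109, Σs² = 2831, Σt² = 3159, Σst = 2939
nΣst − ΣsΣt = 11756 − 11445 = 311
nΣs² − (Σs)² = 11324 − 11025 = 299; nΣt² − (Σt)² = 12636 − 11881 = 755
r = 311 / √(299 × 755) = 311 / 475.1263 ≈ 0.6546

0.6546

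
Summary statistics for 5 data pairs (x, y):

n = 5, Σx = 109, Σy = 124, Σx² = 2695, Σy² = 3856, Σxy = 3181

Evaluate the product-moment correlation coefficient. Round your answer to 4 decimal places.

0.9577

r = (nΣxy − ΣxΣy) / √[(nΣx² − (Σx)²)(nΣy² − (Σy)²)]
Numerator: 5×3181 − 109×124 = 2389
Denominator: √[(13475 − 11881)(19280 − 15376)] = √[1594 × 3904] = 2494.5893
r = 2389 / 2494.5893 ≈ 0.9577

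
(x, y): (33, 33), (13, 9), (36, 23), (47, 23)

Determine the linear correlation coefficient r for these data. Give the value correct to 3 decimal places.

n = 4, Σx = 129, Σy = 88, Σx² = 4763, Σy² = 2228, Σxy = 3115
nΣxy − ΣxΣy = 12460 − 11352 = 1108
nΣx² − (Σx)² = 19052 − 16641 = 2411; nΣy² − (Σy)² = 8912 − 7744 = 1168
r = 1108 / √(2411 × 1168) = 1108 / 1678.1085 ≈ 0.660

0.660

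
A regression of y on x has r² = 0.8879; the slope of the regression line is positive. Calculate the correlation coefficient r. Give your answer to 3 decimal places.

|r| = √0.8879 = 0.942
The association is positive, so r = 0.942.

0.942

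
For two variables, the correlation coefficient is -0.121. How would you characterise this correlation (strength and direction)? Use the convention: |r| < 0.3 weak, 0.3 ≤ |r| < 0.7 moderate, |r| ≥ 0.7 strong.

weak negative

r = -0.121 < 0 so the relationship is negative.
|r| = 0.121, which falls in the weak range.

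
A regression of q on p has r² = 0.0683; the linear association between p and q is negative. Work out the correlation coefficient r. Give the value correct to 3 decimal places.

|r| = √0.0683 = 0.261
The association is negative, so r = −0.261.

-0.261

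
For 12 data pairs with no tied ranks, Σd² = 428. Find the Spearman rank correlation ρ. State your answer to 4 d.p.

-0.4965

ρ = 1 − 6Σd² / [n(n²−1)] = 1 − 6×428 / (12×143)
  = 1 − 2568/1716 = 1 − 1.49650 ≈ -0.4965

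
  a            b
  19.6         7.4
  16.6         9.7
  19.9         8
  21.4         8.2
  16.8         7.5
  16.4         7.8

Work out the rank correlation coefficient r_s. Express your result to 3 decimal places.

0.086

Rank a: 4, 2, 5, 6, 3, 1
Rank b: 1, 6, 4, 5, 2, 3
d = rank(a) − rank(b): 3, -4, 1, 1, 1, -2; Σd² = 32
ρ = 1 − 6Σd² / [n(n²−1)] = 1 − 6×32 / (6×35) = 1 − 192/210 ≈ 0.086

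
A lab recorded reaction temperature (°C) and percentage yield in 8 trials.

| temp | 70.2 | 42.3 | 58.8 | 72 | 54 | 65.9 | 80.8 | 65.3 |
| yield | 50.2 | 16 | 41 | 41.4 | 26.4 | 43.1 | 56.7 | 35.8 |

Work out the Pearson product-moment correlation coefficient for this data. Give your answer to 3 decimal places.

0.937

n = 8, Σx = 509.3, Σy = 310.6, Σx² = 33410.31, Σy² = 13222.1, Σxy = 20777.43
nΣxy − ΣxΣy = 166219.44 − 158188.58 = 8030.86
nΣx² − (Σx)² = 267282.48 − 259386.49 = 7895.99; nΣy² − (Σy)² = 105776.8 − 96472.36 = 9304.44
r = 8030.86 / √(7895.99 × 9304.44) = 8030.86 / 8571.3339 ≈ 0.937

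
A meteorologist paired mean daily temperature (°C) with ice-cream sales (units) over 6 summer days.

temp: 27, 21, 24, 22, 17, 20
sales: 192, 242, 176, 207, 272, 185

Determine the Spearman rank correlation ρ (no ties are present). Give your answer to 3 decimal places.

-0.543

Rank temp: 6, 3, 5, 4, 1, 2
Rank sales: 3, 5, 1, 4, 6, 2
d = rank(temp) − rank(sales): 3, -2, 4, 0, -5, 0; Σd² = 54
ρ = 1 − 6Σd² / [n(n²−1)] = 1 − 6×54 / (6×35) = 1 − 324/210 ≈ -0.543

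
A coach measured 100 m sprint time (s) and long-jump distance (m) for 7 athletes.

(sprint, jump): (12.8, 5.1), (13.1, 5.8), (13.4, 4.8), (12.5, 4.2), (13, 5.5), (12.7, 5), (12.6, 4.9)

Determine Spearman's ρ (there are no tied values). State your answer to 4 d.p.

0.4643

Rank sprint: 4, 6, 7, 1, 5, 3, 2
Rank jump: 5, 7, 2, 1, 6, 4, 3
d = rank(sprint) − rank(jump): -1, -1, 5, 0, -1, -1, -1; Σd² = 30
ρ = 1 − 6Σd² / [n(n²−1)] = 1 − 6×30 / (7×48) = 1 − 180/336 ≈ 0.4643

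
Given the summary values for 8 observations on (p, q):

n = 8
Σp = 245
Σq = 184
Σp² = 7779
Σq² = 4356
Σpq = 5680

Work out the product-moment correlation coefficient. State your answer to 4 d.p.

r = (nΣpq − ΣpΣq) / √[(nΣp² − (Σp)²)(nΣq² − (Σq)²)]
Numerator: 8×5680 − 245×184 = 360
Denominator: √[(62232 − 60025)(34848 − 33856)] = √[2207 × 992] = 1479.6432
r = 360 / 1479.6432 ≈ 0.2433

0.2433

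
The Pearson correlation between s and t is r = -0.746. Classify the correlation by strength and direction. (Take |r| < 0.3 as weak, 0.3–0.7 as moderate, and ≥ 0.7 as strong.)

strong negative

r = -0.746 < 0 so the relationship is negative.
|r| = 0.746, which falls in the strong range.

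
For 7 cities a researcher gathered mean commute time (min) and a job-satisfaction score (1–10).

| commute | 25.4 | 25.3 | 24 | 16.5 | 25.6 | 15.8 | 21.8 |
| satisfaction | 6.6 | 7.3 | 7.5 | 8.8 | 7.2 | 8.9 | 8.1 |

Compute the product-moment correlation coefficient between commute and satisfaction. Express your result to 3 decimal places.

-0.953

n = 7, Σx = 154.4, Σy = 54.4, Σx² = 3513.74, Σy² = 427.2, Σxy = 1179.05
nΣxy − ΣxΣy = 8253.35 − 8399.36 = -146.01
nΣx² − (Σx)² = 24596.18 − 23839.36 = 756.82; nΣy² − (Σy)² = 2990.4 − 2959.36 = 31.04
r = -146.01 / √(756.82 × 31.04) = -146.01 / 153.2700 ≈ -0.953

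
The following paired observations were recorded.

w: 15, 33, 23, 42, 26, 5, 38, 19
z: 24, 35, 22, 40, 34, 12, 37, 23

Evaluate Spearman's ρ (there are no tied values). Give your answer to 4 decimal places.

0.9048

Rank w: 2, 6, 4, 8, 5, 1, 7, 3
Rank z: 4, 6, 2, 8, 5, 1, 7, 3
d = rank(w) − rank(z): -2, 0, 2, 0, 0, 0, 0, 0; Σd² = 8
ρ = 1 − 6Σd² / [n(n²−1)] = 1 − 6×8 / (8×63) = 1 − 48/504 ≈ 0.9048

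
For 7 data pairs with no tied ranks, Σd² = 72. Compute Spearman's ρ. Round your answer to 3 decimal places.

ρ = 1 − 6Σd² / [n(n²−1)] = 1 − 6×72 / (7×48)
  = 1 − 432/336 = 1 − 1.2857 ≈ -0.286

-0.286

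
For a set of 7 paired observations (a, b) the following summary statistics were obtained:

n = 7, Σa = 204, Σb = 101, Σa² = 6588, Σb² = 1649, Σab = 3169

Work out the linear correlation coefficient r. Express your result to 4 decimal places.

0.6425

r = (nΣab − ΣaΣb) / √[(nΣa² − (Σa)²)(nΣb² − (Σb)²)]
Numerator: 7×3169 − 204×101 = 1579
Denominator: √[(46116 − 41616)(11543 − 10201)] = √[4500 × 1342] = 2457.4377
r = 1579 / 2457.4377 ≈ 0.6425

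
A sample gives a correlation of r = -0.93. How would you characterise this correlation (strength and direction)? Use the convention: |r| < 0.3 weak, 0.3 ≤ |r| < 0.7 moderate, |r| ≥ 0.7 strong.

r = -0.93 < 0 so the relationship is negative.
|r| = 0.93, which falls in the strong range.

strong negative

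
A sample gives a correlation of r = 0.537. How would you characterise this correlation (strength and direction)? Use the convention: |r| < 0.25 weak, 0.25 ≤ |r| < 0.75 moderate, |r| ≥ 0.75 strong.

moderate positive

r = 0.537 > 0 so the relationship is positive.
|r| = 0.537, which falls in the moderate range.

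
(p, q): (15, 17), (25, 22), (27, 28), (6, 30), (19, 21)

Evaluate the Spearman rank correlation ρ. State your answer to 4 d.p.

Rank p: 2, 4, 5, 1, 3
Rank q: 1, 3, 4, 5, 2
d = rank(p) − rank(q): 1, 1, 1, -4, 1; Σd² = 20
ρ = 1 − 6Σd² / [n(n²−1)] = 1 − 6×20 / (5×24) = 1 − 120/120 ≈ 0.0000

0.0000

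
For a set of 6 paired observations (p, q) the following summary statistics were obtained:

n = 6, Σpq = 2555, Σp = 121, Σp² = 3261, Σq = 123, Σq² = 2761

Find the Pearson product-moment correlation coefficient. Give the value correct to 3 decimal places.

r = (nΣpq − ΣpΣq) / √[(nΣp² − (Σp)²)(nΣq² − (Σq)²)]
Numerator: 6×2555 − 121×123 = 447
Denominator: √[(19566 − 14641)(16566 − 15129)] = √[4925 × 1437] = 2660.3054
r = 447 / 2660.3054 ≈ 0.168

0.168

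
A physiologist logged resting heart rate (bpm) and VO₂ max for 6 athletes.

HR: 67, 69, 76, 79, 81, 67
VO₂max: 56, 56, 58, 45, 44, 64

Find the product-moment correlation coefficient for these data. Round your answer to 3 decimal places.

-0.824

n = 6, Σx = 439, Σy = 323, Σx² = 32317, Σy² = 17693, Σxy = 23431
nΣxy − ΣxΣy = 140586 − 141797 = -1211
nΣx² − (Σx)² = 193902 − 192721 = 1181; nΣy² − (Σy)² = 106158 − 104329 = 1829
r = -1211 / √(1181 × 1829) = -1211 / 1469.7105 ≈ -0.824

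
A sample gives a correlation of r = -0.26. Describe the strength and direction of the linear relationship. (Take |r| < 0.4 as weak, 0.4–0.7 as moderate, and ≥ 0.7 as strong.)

weak negative

r = -0.26 < 0 so the relationship is negative.
|r| = 0.26, which falls in the weak range.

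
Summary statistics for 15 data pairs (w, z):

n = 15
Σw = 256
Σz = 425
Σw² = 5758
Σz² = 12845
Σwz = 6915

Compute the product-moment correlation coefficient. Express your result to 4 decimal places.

r = (nΣwz − ΣwΣz) / √[(nΣw² − (Σw)²)(nΣz² − (Σz)²)]
Numerator: 15×6915 − 256×425 = -5075
Denominator: √[(86370 − 65536)(192675 − 180625)] = √[20834 × 12050] = 15844.5480
r = -5075 / 15844.5480 ≈ -0.3203

-0.3203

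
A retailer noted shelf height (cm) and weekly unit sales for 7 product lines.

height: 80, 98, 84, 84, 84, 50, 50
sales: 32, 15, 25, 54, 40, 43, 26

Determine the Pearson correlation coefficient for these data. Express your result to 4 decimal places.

-0.2189

n = 7, Σx = 530, Σy = 235, Σx² = 42172, Σy² = 8915, Σxy = 17476
nΣxy − ΣxΣy = 122332 − 124550 = -2218
nΣx² − (Σx)² = 295204 − 280900 = 14304; nΣy² − (Σy)² = 62405 − 55225 = 7180
r = -2218 / √(14304 × 7180) = -2218 / 10134.2350 ≈ -0.2189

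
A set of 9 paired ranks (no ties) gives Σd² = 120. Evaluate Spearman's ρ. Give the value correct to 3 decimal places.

0.000

ρ = 1 − 6Σd² / [n(n²−1)] = 1 − 6×120 / (9×80)
  = 1 − 720/720 = 1 − 1.0000 ≈ 0.000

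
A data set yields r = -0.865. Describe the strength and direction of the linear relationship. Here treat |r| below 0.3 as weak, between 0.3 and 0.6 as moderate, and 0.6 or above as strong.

r = -0.865 < 0 so the relationship is negative.
|r| = 0.865, which falls in the strong range.

strong negative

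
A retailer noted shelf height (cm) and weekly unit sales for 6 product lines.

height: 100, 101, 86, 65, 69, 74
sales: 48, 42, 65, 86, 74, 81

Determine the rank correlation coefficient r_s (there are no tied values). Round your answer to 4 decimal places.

-0.9429

Rank height: 5, 6, 4, 1, 2, 3
Rank sales: 2, 1, 3, 6, 4, 5
d = rank(height) − rank(sales): 3, 5, 1, -5, -2, -2; Σd² = 68
ρ = 1 − 6Σd² / [n(n²−1)] = 1 − 6×68 / (6×35) = 1 − 408/210 ≈ -0.9429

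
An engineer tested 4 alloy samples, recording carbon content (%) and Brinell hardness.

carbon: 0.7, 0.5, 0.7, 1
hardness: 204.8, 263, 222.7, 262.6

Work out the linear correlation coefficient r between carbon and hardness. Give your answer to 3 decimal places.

n = 4, Σx = 2.9, Σy = 953.1, Σx² = 2.23, Σy² = 229666.09, Σxy = 693.35
nΣxy − ΣxΣy = 2773.4 − 2763.99 = 9.41
nΣx² − (Σx)² = 8.92 − 8.41 = 0.51; nΣy² − (Σy)² = 918664.36 − 908399.61 = 10264.75
r = 9.41 / √(0.51 × 10264.75) = 9.41 / 72.3535 ≈ 0.130

0.130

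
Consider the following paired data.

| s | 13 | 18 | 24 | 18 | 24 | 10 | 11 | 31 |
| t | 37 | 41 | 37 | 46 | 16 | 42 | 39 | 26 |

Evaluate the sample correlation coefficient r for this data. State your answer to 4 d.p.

n = 8, Σs = 149, Σt = 284, Σs² = 3151, Σt² = 10752, Σst = 4974
nΣst − ΣsΣt = 39792 − 42316 = -2524
nΣs² − (Σs)² = 25208 − 22201 = 3007; nΣt² − (Σt)² = 86016 − 80656 = 5360
r = -2524 / √(3007 × 5360) = -2524 / 4014.6631 ≈ -0.6287

-0.6287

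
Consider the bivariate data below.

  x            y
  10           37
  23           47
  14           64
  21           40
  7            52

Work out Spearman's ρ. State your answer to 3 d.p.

Rank x: 2, 5, 3, 4, 1
Rank y: 1, 3, 5, 2, 4
d = rank(x) − rank(y): 1, 2, -2, 2, -3; Σd² = 22
ρ = 1 − 6Σd² / [n(n²−1)] = 1 − 6×22 / (5×24) = 1 − 132/120 ≈ -0.100

-0.100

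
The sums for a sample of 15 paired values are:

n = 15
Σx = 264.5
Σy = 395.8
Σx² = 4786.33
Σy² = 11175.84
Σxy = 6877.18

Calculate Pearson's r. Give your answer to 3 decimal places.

-0.341

r = (nΣxy − ΣxΣy) / √[(nΣx² − (Σx)²)(nΣy² − (Σy)²)]
Numerator: 15×6877.18 − 264.5×395.8 = -1531.4
Denominator: √[(71794.95 − 69960.25)(167637.6 − 156657.64)] = √[1834.7 × 10979.96] = 4488.3107
r = -1531.4 / 4488.3107 ≈ -0.341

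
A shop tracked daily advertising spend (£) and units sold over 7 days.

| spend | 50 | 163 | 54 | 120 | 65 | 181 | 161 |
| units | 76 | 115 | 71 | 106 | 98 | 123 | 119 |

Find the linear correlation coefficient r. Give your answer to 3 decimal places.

n = 7, Σx = 794, Σy = 708, Σx² = 109292, Σy² = 74172, Σxy = 86891
nΣxy − ΣxΣy = 608237 − 562152 = 46085
nΣx² − (Σx)² = 765044 − 630436 = 134608; nΣy² − (Σy)² = 519204 − 501264 = 17940
r = 46085 / √(134608 × 17940) = 46085 / 49141.3016 ≈ 0.938

0.938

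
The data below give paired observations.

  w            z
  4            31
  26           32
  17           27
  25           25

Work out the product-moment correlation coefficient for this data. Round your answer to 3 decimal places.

n = 4, Σw = 72, Σz = 115, Σw² = 1606, Σz² = 3339, Σwz = 2040
nΣwz − ΣwΣz = 8160 − 8280 = -120
nΣw² − (Σw)² = 6424 − 5184 = 1240; nΣz² − (Σz)² = 13356 − 13225 = 131
r = -120 / √(1240 × 131) = -120 / 403.0385 ≈ -0.298

-0.298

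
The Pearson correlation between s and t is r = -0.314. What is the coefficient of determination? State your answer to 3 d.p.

r² = (-0.314)² = 0.099

0.099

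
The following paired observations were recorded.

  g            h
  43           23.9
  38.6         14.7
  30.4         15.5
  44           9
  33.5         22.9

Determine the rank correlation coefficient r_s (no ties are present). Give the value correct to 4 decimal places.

-0.3000

Rank g: 4, 3, 1, 5, 2
Rank h: 5, 2, 3, 1, 4
d = rank(g) − rank(h): -1, 1, -2, 4, -2; Σd² = 26
ρ = 1 − 6Σd² / [n(n²−1)] = 1 − 6×26 / (5×24) = 1 − 156/120 ≈ -0.3000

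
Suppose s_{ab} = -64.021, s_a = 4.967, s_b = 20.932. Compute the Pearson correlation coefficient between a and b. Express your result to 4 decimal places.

-0.6158

r = Cov(a,b) / (s_a · s_b) = -64.021 / (4.967 × 20.932)
  = -64.021 / 103.9692 ≈ -0.6158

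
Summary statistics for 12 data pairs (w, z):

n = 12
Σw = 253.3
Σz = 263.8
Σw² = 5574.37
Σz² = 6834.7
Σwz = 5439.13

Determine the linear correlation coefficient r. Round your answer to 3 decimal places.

-0.266

r = (nΣwz − ΣwΣz) / √[(nΣw² − (Σw)²)(nΣz² − (Σz)²)]
Numerator: 12×5439.13 − 253.3×263.8 = -1550.98
Denominator: √[(66892.44 − 64160.89)(82016.4 − 69590.44)] = √[2731.55 × 12425.96] = 5825.9876
r = -1550.98 / 5825.9876 ≈ -0.266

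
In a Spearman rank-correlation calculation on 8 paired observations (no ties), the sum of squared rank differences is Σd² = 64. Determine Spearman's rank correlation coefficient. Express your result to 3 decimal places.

ρ = 1 − 6Σd² / [n(n²−1)] = 1 − 6×64 / (8×63)
  = 1 − 384/504 = 1 − 0.7619 ≈ 0.238

0.238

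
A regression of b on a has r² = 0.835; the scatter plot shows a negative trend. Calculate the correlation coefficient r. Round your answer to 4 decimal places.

-0.9138

|r| = √0.835 = 0.9138
The association is negative, so r = −0.9138.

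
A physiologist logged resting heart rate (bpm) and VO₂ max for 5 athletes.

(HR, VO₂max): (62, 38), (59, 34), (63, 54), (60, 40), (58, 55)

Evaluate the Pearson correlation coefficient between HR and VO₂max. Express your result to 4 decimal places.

0.0699

n = 5, Σx = 302, Σy = 221, Σx² = 18258, Σy² = 10141, Σxy = 13354
nΣxy − ΣxΣy = 66770 − 66742 = 28
nΣx² − (Σx)² = 91290 − 91204 = 86; nΣy² − (Σy)² = 50705 − 48841 = 1864
r = 28 / √(86 × 1864) = 28 / 400.3798 ≈ 0.0699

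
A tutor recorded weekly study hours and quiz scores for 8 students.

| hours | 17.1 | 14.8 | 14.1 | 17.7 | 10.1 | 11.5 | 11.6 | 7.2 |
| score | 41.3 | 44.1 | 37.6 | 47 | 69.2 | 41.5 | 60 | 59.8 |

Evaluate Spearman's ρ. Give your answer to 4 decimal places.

Rank hours: 7, 6, 5, 8, 2, 3, 4, 1
Rank score: 2, 4, 1, 5, 8, 3, 7, 6
d = rank(hours) − rank(score): 5, 2, 4, 3, -6, 0, -3, -5; Σd² = 124
ρ = 1 − 6Σd² / [n(n²−1)] = 1 − 6×124 / (8×63) = 1 − 744/504 ≈ -0.4762

-0.4762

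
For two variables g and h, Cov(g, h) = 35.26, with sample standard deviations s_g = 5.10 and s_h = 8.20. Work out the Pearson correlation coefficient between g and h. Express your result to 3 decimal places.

r = Cov(g,h) / (s_g · s_h) = 35.26 / (5.10 × 8.20)
  = 35.26 / 41.8200 ≈ 0.843

0.843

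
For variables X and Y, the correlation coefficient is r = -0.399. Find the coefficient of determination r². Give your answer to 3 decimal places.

r² = (-0.399)² = 0.159

0.159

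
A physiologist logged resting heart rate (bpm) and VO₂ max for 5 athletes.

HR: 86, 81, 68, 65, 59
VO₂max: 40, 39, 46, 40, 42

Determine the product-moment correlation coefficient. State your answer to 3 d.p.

n = 5, Σx = 359, Σy = 207, Σx² = 26287, Σy² = 8601, Σxy = 14805
nΣxy − ΣxΣy = 74025 − 74313 = -288
nΣx² − (Σx)² = 131435 − 128881 = 2554; nΣy² − (Σy)² = 43005 − 42849 = 156
r = -288 / √(2554 × 156) = -288 / 631.2084 ≈ -0.456

-0.456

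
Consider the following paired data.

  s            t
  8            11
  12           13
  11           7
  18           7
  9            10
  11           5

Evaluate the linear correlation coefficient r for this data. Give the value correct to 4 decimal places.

n = 6, Σs = 69, Σt = 53, Σs² = 855, Σt² = 513, Σst = 592
nΣst − ΣsΣt = 3552 − 3657 = -105
nΣs² − (Σs)² = 5130 − 4761 = 369; nΣt² − (Σt)² = 3078 − 2809 = 269
r = -105 / √(369 × 269) = -105 / 315.0571 ≈ -0.3333

-0.3333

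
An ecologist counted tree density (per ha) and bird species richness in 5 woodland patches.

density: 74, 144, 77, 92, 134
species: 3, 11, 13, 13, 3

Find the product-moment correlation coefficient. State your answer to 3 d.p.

-0.112

n = 5, Σx = 521, Σy = 43, Σx² = 58561, Σy² = 477, Σxy = 4405
nΣxy − ΣxΣy = 22025 − 22403 = -378
nΣx² − (Σx)² = 292805 − 271441 = 21364; nΣy² − (Σy)² = 2385 − 1849 = 536
r = -378 / √(21364 × 536) = -378 / 3383.9480 ≈ -0.112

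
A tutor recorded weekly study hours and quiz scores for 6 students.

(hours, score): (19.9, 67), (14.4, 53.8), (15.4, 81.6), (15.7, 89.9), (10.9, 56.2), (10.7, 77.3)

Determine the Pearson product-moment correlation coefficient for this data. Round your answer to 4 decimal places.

n = 6, Σx = 87, Σy = 425.8, Σx² = 1320.32, Σy² = 31257.74, Σxy = 6215.78
nΣxy − ΣxΣy = 37294.68 − 37044.6 = 250.08
nΣx² − (Σx)² = 7921.92 − 7569 = 352.92; nΣy² − (Σy)² = 187546.44 − 181305.64 = 6240.8
r = 250.08 / √(352.92 × 6240.8) = 250.08 / 1484.0833 ≈ 0.1685

0.1685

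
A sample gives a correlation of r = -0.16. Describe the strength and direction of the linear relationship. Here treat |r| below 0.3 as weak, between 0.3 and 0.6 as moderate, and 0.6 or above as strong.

weak negative

r = -0.16 < 0 so the relationship is negative.
|r| = 0.16, which falls in the weak range.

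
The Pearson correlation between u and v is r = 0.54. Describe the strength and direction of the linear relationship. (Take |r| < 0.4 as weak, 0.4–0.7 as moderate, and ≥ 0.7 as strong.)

moderate positive

r = 0.54 > 0 so the relationship is positive.
|r| = 0.54, which falls in the moderate range.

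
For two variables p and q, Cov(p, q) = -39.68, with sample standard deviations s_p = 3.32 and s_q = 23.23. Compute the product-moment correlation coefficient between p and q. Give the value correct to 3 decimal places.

-0.514

r = Cov(p,q) / (s_p · s_q) = -39.68 / (3.32 × 23.23)
  = -39.68 / 77.1236 ≈ -0.514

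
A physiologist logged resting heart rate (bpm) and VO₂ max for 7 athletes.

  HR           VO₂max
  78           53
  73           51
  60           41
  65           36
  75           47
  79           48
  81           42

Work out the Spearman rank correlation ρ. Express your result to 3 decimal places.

0.429

Rank HR: 5, 3, 1, 2, 4, 6, 7
Rank VO₂max: 7, 6, 2, 1, 4, 5, 3
d = rank(HR) − rank(VO₂max): -2, -3, -1, 1, 0, 1, 4; Σd² = 32
ρ = 1 − 6Σd² / [n(n²−1)] = 1 − 6×32 / (7×48) = 1 − 192/336 ≈ 0.429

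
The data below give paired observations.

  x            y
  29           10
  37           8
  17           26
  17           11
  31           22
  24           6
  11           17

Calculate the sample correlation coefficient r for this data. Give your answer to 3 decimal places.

-0.344

n = 7, Σx = 166, Σy = 100, Σx² = 4446, Σy² = 1770, Σxy = 2228
nΣxy − ΣxΣy = 15596 − 16600 = -1004
nΣx² − (Σx)² = 31122 − 27556 = 3566; nΣy² − (Σy)² = 12390 − 10000 = 2390
r = -1004 / √(3566 × 2390) = -1004 / 2919.3732 ≈ -0.344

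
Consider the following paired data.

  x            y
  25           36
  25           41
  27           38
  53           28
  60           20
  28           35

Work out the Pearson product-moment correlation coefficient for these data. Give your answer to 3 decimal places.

n = 6, Σx = 218, Σy = 198, Σx² = 9172, Σy² = 6830, Σxy = 6615
nΣxy − ΣxΣy = 39690 − 43164 = -3474
nΣx² − (Σx)² = 55032 − 47524 = 7508; nΣy² − (Σy)² = 40980 − 39204 = 1776
r = -3474 / √(7508 × 1776) = -3474 / 3651.6035 ≈ -0.951

-0.951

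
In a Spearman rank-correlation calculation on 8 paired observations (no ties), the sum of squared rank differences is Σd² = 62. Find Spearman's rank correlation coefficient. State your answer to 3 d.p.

ρ = 1 − 6Σd² / [n(n²−1)] = 1 − 6×62 / (8×63)
  = 1 − 372/504 = 1 − 0.7381 ≈ 0.262

0.262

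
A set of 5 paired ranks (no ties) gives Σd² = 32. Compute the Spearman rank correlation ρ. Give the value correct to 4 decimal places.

-0.6000

ρ = 1 − 6Σd² / [n(n²−1)] = 1 − 6×32 / (5×24)
  = 1 − 192/120 = 1 − 1.60000 ≈ -0.6000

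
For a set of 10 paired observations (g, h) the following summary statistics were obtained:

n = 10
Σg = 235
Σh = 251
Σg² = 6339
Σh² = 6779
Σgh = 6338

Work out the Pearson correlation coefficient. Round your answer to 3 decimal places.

r = (nΣgh − ΣgΣh) / √[(nΣg² − (Σg)²)(nΣh² − (Σh)²)]
Numerator: 10×6338 − 235×251 = 4395
Denominator: √[(63390 − 55225)(67790 − 63001)] = √[8165 × 4789] = 6253.1740
r = 4395 / 6253.1740 ≈ 0.703

0.703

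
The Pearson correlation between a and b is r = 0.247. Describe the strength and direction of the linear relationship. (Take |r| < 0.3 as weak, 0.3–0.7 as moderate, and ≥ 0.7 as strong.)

r = 0.247 > 0 so the relationship is positive.
|r| = 0.247, which falls in the weak range.

weak positive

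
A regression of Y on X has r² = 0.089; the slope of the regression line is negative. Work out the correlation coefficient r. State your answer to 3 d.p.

|r| = √0.089 = 0.298
The association is negative, so r = −0.298.

-0.298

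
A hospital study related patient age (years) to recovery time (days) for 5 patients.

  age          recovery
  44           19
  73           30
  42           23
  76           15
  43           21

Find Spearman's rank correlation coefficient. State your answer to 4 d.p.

Rank age: 3, 4, 1, 5, 2
Rank recovery: 2, 5, 4, 1, 3
d = rank(age) − rank(recovery): 1, -1, -3, 4, -1; Σd² = 28
ρ = 1 − 6Σd² / [n(n²−1)] = 1 − 6×28 / (5×24) = 1 − 168/120 ≈ -0.4000

-0.4000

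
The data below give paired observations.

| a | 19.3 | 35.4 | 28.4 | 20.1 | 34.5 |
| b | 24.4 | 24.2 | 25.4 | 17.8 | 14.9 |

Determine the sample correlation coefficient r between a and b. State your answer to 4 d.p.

-0.1235

n = 5, Σa = 137.7, Σb = 106.7, Σa² = 4026.47, Σb² = 2365.01, Σab = 2920.79
nΣab − ΣaΣb = 14603.95 − 14692.59 = -88.64
nΣa² − (Σa)² = 20132.35 − 18961.29 = 1171.06; nΣb² − (Σb)² = 11825.05 − 11384.89 = 440.16
r = -88.64 / √(1171.06 × 440.16) = -88.64 / 717.9511 ≈ -0.1235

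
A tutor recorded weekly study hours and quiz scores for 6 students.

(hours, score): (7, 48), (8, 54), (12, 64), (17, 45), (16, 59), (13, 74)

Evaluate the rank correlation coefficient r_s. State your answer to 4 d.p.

Rank hours: 1, 2, 3, 6, 5, 4
Rank score: 2, 3, 5, 1, 4, 6
d = rank(hours) − rank(score): -1, -1, -2, 5, 1, -2; Σd² = 36
ρ = 1 − 6Σd² / [n(n²−1)] = 1 − 6×36 / (6×35) = 1 − 216/210 ≈ -0.0286

-0.0286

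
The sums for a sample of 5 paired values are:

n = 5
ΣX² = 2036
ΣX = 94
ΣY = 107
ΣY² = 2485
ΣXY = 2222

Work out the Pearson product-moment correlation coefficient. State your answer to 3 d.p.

r = (nΣXY − ΣXΣY) / √[(nΣX² − (ΣX)²)(nΣY² − (ΣY)²)]
Numerator: 5×2222 − 94×107 = 1052
Denominator: √[(10180 − 8836)(12425 − 11449)] = √[1344 × 976] = 1145.3139
r = 1052 / 1145.3139 ≈ 0.919

0.919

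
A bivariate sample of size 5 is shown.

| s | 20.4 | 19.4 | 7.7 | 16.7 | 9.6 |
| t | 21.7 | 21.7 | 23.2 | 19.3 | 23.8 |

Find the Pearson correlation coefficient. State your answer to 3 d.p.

-0.648

n = 5, Σs = 73.8, Σt = 109.7, Σs² = 1222.86, Σt² = 2418.95, Σst = 1593.09
nΣst − ΣsΣt = 7965.45 − 8095.86 = -130.41
nΣs² − (Σs)² = 6114.3 − 5446.44 = 667.86; nΣt² − (Σt)² = 12094.75 − 12034.09 = 60.66
r = -130.41 / √(667.86 × 60.66) = -130.41 / 201.2769 ≈ -0.648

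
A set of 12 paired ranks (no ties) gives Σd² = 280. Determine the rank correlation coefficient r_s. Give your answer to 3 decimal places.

ρ = 1 − 6Σd² / [n(n²−1)] = 1 − 6×280 / (12×143)
  = 1 − 1680/1716 = 1 − 0.9790 ≈ 0.021

0.021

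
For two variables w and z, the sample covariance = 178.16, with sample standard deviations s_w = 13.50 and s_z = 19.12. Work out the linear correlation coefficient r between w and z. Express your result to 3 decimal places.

0.690

r = Cov(w,z) / (s_w · s_z) = 178.16 / (13.50 × 19.12)
  = 178.16 / 258.1200 ≈ 0.690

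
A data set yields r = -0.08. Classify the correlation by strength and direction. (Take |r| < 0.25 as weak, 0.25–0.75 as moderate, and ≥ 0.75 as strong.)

weak negative

r = -0.08 < 0 so the relationship is negative.
|r| = 0.08, which falls in the weak range.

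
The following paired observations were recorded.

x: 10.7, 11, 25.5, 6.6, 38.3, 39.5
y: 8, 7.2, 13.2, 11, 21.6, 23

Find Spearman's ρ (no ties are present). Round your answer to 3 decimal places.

Rank x: 2, 3, 4, 1, 5, 6
Rank y: 2, 1, 4, 3, 5, 6
d = rank(x) − rank(y): 0, 2, 0, -2, 0, 0; Σd² = 8
ρ = 1 − 6Σd² / [n(n²−1)] = 1 − 6×8 / (6×35) = 1 − 48/210 ≈ 0.771

0.771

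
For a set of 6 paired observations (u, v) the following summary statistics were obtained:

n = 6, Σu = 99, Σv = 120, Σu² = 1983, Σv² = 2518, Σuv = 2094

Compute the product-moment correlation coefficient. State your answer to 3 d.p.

r = (nΣuv − ΣuΣv) / √[(nΣu² − (Σu)²)(nΣv² − (Σv)²)]
Numerator: 6×2094 − 99×120 = 684
Denominator: √[(11898 − 9801)(15108 − 14400)] = √[2097 × 708] = 1218.4728
r = 684 / 1218.4728 ≈ 0.561

0.561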